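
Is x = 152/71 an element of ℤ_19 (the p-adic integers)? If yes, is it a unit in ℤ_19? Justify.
x ∈ ℤ_19 but not a unit; v_19(x) = 1 > 0

ℤ_19 = {x ∈ ℚ_19 : v_19(x) ≥ 0} and ℤ_19^× = {x ∈ ℤ_19 : v_19(x) = 0}. Here v_19(152/71) = v_19(num) − v_19(den) = 1; compare against these criteria.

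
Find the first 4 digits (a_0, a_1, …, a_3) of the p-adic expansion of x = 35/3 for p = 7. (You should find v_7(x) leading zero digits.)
(a_0, …, a_3) = (0, 4, 2, 2)

v_7(35/3) = 1, so a_0 = ... = a_0 = 0. Factor out: x = 7^1 · u with u = 5/3 a unit in ℤ_7. Expand u iteratively via a_{v+i} = u_i mod 7, u_{i+1} = (u_i − a_{v+i})/7:
  u_0 = 5/3;  a_1 = 4;  u_1 = (u_0 − 4)/7 = -1/3
  u_1 = -1/3;  a_2 = 2;  u_2 = (u_1 − 2)/7 = -1/3
  u_2 = -1/3;  a_3 = 2;  u_3 = (u_2 − 2)/7 = -1/3
Digits: (0, 4, 2, 2).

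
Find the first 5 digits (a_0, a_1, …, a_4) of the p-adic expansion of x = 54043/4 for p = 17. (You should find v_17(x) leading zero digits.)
(a_0, …, a_4) = (0, 0, 0, 7, 4)

v_17(54043/4) = 3, so a_0 = ... = a_2 = 0. Factor out: x = 17^3 · u with u = 11/4 a unit in ℤ_17. Expand u iteratively via a_{v+i} = u_i mod 17, u_{i+1} = (u_i − a_{v+i})/17:
  u_0 = 11/4;  a_3 = 7;  u_1 = (u_0 − 7)/17 = -1/4
  u_1 = -1/4;  a_4 = 4;  u_2 = (u_1 − 4)/17 = -1/4
Digits: (0, 0, 0, 7, 4).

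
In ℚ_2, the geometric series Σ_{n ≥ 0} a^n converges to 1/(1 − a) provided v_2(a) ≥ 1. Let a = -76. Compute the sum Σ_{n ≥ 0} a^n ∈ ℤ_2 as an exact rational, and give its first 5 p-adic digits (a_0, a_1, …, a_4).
Σ a^n = 1/(1 − a) = 1/77;  first 5 digits = (1, 0, 1, 0, 0)

v_2(a) = 2 ≥ 1, so the series converges in ℤ_2 to 1/(1 − a) = 1/(1 − (-76)) = 1/77. Expand this rational in ℤ_2: compute digits iteratively via d_i = x_i mod 2, x_{i+1} = (x_i − d_i)/2. The first 5 digits are (1, 0, 1, 0, 0).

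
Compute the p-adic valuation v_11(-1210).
v_11(-1210) = 2

v_11(n) is the largest exponent k such that 11^k divides n. Factor out: -1210 = -11^2 · 10. (Sign doesn't affect v_p.) So v_11(-1210) = 2.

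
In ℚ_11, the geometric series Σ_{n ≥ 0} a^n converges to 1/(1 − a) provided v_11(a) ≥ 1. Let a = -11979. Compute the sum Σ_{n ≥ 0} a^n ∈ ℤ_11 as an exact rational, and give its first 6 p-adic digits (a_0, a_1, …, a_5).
Σ a^n = 1/(1 − a) = 1/11980;  first 6 digits = (1, 0, 0, 2, 10, 10)

v_11(a) = 3 ≥ 1, so the series converges in ℤ_11 to 1/(1 − a) = 1/(1 − (-11979)) = 1/11980. Expand this rational in ℤ_11: compute digits iteratively via d_i = x_i mod 11, x_{i+1} = (x_i − d_i)/11. The first 6 digits are (1, 0, 0, 2, 10, 10).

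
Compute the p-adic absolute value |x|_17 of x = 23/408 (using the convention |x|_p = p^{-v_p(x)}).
|23/408|_17 = 17

Step 1 — compute v_17(x) by factoring powers of 17 out of the numerator and denominator: v_17(23/408) = -1. Step 2 — apply |x|_p = p^{-v_p(x)} = 17^{1} = 17.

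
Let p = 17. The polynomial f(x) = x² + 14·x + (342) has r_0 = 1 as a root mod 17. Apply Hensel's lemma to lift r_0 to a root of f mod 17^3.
r_2 = 1225 (mod 4913)

Hensel: r_{i+1} = r_i − f(r_i)·(f′(r_i))^{-1} mod 17^{i+2}, f′(x) = 2x + 14. Iterate:
  r_0 = 1 (mod 17)
  r_1 = 69 (mod 289)
  r_2 = 1225 (mod 4913)
Final: r = 1225 satisfies f(r) ≡ 0 mod 17^3.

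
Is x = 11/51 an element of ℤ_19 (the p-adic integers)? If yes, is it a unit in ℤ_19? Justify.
x ∈ ℤ_19^× (unit); v_19(x) = 0

ℤ_19 = {x ∈ ℚ_19 : v_19(x) ≥ 0} and ℤ_19^× = {x ∈ ℤ_19 : v_19(x) = 0}. Here v_19(11/51) = v_19(num) − v_19(den) = 0; compare against these criteria.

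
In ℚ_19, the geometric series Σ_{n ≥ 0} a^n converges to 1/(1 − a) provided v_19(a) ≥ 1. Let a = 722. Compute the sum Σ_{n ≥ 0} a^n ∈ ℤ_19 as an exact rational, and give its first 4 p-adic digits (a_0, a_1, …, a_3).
Σ a^n = 1/(1 − a) = -1/721;  first 4 digits = (1, 0, 2, 0)

v_19(a) = 2 ≥ 1, so the series converges in ℤ_19 to 1/(1 − a) = 1/(1 − 722) = -1/721. Expand this rational in ℤ_19: compute digits iteratively via d_i = x_i mod 19, x_{i+1} = (x_i − d_i)/19. The first 4 digits are (1, 0, 2, 0).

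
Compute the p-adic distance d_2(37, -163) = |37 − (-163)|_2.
d_2(37, -163) = 1/8

Step 1 — x − y = 37 − (-163) = 200. Step 2 — v_2(200) = 3 (factor: 200 = (2^3 · 25); the sign does not affect v_p). Step 3 — |x − y|_2 = 2^{-3} = 1/8.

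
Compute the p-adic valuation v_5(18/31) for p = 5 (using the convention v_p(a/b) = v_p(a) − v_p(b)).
v_5(18/31) = 0

Factor powers of 5 from the numerator and denominator of the reduced fraction: 18 = 5^0 · 18 and 31 = 5^0 · 31. Apply v_p(a/b) = v_p(a) − v_p(b): v_5(18/31) = 0 − 0 = 0.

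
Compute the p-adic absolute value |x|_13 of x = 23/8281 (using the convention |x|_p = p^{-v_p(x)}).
|23/8281|_13 = 169

Step 1 — compute v_13(x) by factoring powers of 13 out of the numerator and denominator: v_13(23/8281) = -2. Step 2 — apply |x|_p = p^{-v_p(x)} = 13^{2} = 169.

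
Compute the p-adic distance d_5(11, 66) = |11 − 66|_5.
d_5(11, 66) = 1/5

Step 1 — x − y = 11 − 66 = -55. Step 2 — v_5(-55) = 1 (factor: -55 = −(5^1 · 11); the sign does not affect v_p). Step 3 — |x − y|_5 = 5^{-1} = 1/5.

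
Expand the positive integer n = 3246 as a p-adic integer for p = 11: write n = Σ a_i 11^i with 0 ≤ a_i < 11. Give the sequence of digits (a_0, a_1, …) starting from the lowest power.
(a_0, a_1, …) = (1, 9, 4, 2)

Repeated division by 11 gives the digits low-to-high: 3246 = 1 + 9·11^1 + 4·11^2 + 2·11^3. Digit sequence: (1, 9, 4, 2).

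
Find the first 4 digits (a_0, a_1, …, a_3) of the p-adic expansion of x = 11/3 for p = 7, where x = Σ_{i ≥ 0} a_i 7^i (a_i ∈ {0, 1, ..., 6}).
(a_0, …, a_3) = (6, 2, 2, 2)

v_7(11/3) = 0 (numerator and denominator both coprime to 7), so x ∈ ℤ_7^×. Compute digits iteratively via a_i = x_i mod 7, x_{i+1} = (x_i − a_i)/7, with x_0 = x:
  x_0 = 11/3;  a_0 = 6;  x_1 = (x_0 − 6)/7 = -1/3
  x_1 = -1/3;  a_1 = 2;  x_2 = (x_1 − 2)/7 = -1/3
  x_2 = -1/3;  a_2 = 2;  x_3 = (x_2 − 2)/7 = -1/3
  x_3 = -1/3;  a_3 = 2;  x_4 = (x_3 − 2)/7 = -1/3
Digits: (6, 2, 2, 2).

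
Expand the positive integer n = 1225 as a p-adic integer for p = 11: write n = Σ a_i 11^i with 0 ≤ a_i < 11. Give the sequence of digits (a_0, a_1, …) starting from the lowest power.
(a_0, a_1, …) = (4, 1, 10)

Repeated division by 11 gives the digits low-to-high: 1225 = 4 + 1·11^1 + 10·11^2. Digit sequence: (4, 1, 10).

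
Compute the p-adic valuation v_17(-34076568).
v_17(-34076568) = 5

v_17(n) is the largest exponent k such that 17^k divides n. Factor out: -34076568 = -17^5 · 24. (Sign doesn't affect v_p.) So v_17(-34076568) = 5.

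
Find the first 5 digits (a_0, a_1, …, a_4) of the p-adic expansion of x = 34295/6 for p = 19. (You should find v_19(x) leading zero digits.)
(a_0, …, a_4) = (0, 0, 0, 4, 3)

v_19(34295/6) = 3, so a_0 = ... = a_2 = 0. Factor out: x = 19^3 · u with u = 5/6 a unit in ℤ_19. Expand u iteratively via a_{v+i} = u_i mod 19, u_{i+1} = (u_i − a_{v+i})/19:
  u_0 = 5/6;  a_3 = 4;  u_1 = (u_0 − 4)/19 = -1/6
  u_1 = -1/6;  a_4 = 3;  u_2 = (u_1 − 3)/19 = -1/6
Digits: (0, 0, 0, 4, 3).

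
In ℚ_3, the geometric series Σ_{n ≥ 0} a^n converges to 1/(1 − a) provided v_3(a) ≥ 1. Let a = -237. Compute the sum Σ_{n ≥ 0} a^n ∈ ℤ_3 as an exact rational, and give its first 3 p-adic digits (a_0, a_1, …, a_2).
Σ a^n = 1/(1 − a) = 1/238;  first 3 digits = (1, 2, 1)

v_3(a) = 1 ≥ 1, so the series converges in ℤ_3 to 1/(1 − a) = 1/(1 − (-237)) = 1/238. Expand this rational in ℤ_3: compute digits iteratively via d_i = x_i mod 3, x_{i+1} = (x_i − d_i)/3. The first 3 digits are (1, 2, 1).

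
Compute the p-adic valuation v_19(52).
v_19(52) = 0

v_19(n) is the largest exponent k such that 19^k divides n. Factor out: 52 = 19^0 · 52. (Sign doesn't affect v_p.) So v_19(52) = 0.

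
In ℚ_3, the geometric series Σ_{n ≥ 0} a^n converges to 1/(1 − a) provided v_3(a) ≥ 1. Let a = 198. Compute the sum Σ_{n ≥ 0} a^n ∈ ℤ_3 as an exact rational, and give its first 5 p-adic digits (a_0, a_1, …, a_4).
Σ a^n = 1/(1 − a) = -1/197;  first 5 digits = (1, 0, 1, 1, 0)

v_3(a) = 2 ≥ 1, so the series converges in ℤ_3 to 1/(1 − a) = 1/(1 − 198) = -1/197. Expand this rational in ℤ_3: compute digits iteratively via d_i = x_i mod 3, x_{i+1} = (x_i − d_i)/3. The first 5 digits are (1, 0, 1, 1, 0).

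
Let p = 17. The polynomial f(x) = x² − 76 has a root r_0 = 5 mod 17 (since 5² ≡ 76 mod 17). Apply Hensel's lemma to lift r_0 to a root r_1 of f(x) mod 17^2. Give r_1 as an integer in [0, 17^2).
r_1 = 39 (mod 289)

Hensel's recurrence: r_{i+1} = r_i − f(r_i)·(f′(r_i))^{-1} mod 17^{i+2}, with f′(x) = 2x. Iterate:
  r_0 = 5 (mod 17)
  r_1 = 39 (mod 289)
Final: r_1 = 39, and one checks f(r_1) ≡ 0 mod 17^2.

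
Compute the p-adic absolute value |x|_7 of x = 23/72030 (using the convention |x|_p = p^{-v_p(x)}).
|23/72030|_7 = 2401

Step 1 — compute v_7(x) by factoring powers of 7 out of the numerator and denominator: v_7(23/72030) = -4. Step 2 — apply |x|_p = p^{-v_p(x)} = 7^{4} = 2401.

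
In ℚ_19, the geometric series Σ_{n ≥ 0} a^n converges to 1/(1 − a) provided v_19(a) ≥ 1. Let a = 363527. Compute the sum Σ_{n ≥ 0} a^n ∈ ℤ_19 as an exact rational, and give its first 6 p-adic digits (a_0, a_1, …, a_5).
Σ a^n = 1/(1 − a) = -1/363526;  first 6 digits = (1, 0, 0, 15, 2, 0)

v_19(a) = 3 ≥ 1, so the series converges in ℤ_19 to 1/(1 − a) = 1/(1 − 363527) = -1/363526. Expand this rational in ℤ_19: compute digits iteratively via d_i = x_i mod 19, x_{i+1} = (x_i − d_i)/19. The first 6 digits are (1, 0, 0, 15, 2, 0).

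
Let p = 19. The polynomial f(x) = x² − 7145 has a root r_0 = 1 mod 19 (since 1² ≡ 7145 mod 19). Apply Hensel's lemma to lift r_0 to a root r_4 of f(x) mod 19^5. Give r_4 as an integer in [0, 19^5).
r_4 = 112595 (mod 2476099)

Hensel's recurrence: r_{i+1} = r_i − f(r_i)·(f′(r_i))^{-1} mod 19^{i+2}, with f′(x) = 2x. Iterate:
  r_0 = 1 (mod 19)
  r_1 = 324 (mod 361)
  r_2 = 2851 (mod 6859)
  r_3 = 112595 (mod 130321)
  r_4 = 112595 (mod 2476099)
Final: r_4 = 112595, and one checks f(r_4) ≡ 0 mod 19^5.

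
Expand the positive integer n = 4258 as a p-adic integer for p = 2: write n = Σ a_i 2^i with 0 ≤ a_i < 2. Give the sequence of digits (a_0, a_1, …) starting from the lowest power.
(a_0, a_1, …) = (0, 1, 0, 0, 0, 1, 0, 1, 0, 0, 0, 0, 1)

Repeated division by 2 gives the digits low-to-high: 4258 = 1·2^1 + 1·2^5 + 1·2^7 + 1·2^12. Digit sequence: (0, 1, 0, 0, 0, 1, 0, 1, 0, 0, 0, 0, 1).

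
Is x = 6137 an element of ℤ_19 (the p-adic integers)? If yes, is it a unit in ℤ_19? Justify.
x ∈ ℤ_19 but not a unit; v_19(x) = 2 > 0

ℤ_19 = {x ∈ ℚ_19 : v_19(x) ≥ 0} and ℤ_19^× = {x ∈ ℤ_19 : v_19(x) = 0}. Here v_19(6137) = v_19(num) − v_19(den) = 2; compare against these criteria.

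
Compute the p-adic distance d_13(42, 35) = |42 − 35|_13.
d_13(42, 35) = 1

Step 1 — x − y = 42 − 35 = 7. Step 2 — v_13(7) = 0 (factor: 7 = (13^0 · 7); the sign does not affect v_p). Step 3 — |x − y|_13 = 13^{0} = 1.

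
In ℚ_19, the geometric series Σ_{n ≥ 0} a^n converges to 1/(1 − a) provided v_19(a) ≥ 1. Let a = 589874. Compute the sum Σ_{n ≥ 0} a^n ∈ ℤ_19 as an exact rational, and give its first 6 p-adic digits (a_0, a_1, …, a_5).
Σ a^n = 1/(1 − a) = -1/589873;  first 6 digits = (1, 0, 0, 10, 4, 0)

v_19(a) = 3 ≥ 1, so the series converges in ℤ_19 to 1/(1 − a) = 1/(1 − 589874) = -1/589873. Expand this rational in ℤ_19: compute digits iteratively via d_i = x_i mod 19, x_{i+1} = (x_i − d_i)/19. The first 6 digits are (1, 0, 0, 10, 4, 0).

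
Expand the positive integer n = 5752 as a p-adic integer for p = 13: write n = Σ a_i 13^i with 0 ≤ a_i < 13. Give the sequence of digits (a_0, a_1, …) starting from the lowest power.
(a_0, a_1, …) = (6, 0, 8, 2)

Repeated division by 13 gives the digits low-to-high: 5752 = 6 + 8·13^2 + 2·13^3. Digit sequence: (6, 0, 8, 2).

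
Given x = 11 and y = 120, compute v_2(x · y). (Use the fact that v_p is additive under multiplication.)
v_2(1320) = 3

v_p(x) = 0 (factor: 11 = 2^0 · 11); v_p(y) = 3 (factor: 120 = 2^3 · 15). Additivity: v_p(xy) = v_p(x) + v_p(y) = 0 + 3 = 3. (Direct check: xy = 1320 = 2^3 · (165).)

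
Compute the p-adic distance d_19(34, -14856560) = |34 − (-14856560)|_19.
d_19(34, -14856560) = 1/2476099

Step 1 — x − y = 34 − (-14856560) = 14856594. Step 2 — v_19(14856594) = 5 (factor: 14856594 = (19^5 · 6); the sign does not affect v_p). Step 3 — |x − y|_19 = 19^{-5} = 1/2476099.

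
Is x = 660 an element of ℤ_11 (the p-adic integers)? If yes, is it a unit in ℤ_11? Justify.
x ∈ ℤ_11 but not a unit; v_11(x) = 1 > 0

ℤ_11 = {x ∈ ℚ_11 : v_11(x) ≥ 0} and ℤ_11^× = {x ∈ ℤ_11 : v_11(x) = 0}. Here v_11(660) = v_11(num) − v_11(den) = 1; compare against these criteria.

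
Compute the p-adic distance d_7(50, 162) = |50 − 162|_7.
d_7(50, 162) = 1/7

Step 1 — x − y = 50 − 162 = -112. Step 2 — v_7(-112) = 1 (factor: -112 = −(7^1 · 16); the sign does not affect v_p). Step 3 — |x − y|_7 = 7^{-1} = 1/7.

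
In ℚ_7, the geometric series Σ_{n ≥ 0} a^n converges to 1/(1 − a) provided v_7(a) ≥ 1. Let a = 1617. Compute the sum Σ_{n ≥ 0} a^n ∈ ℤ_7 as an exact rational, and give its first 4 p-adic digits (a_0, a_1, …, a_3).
Σ a^n = 1/(1 − a) = -1/1616;  first 4 digits = (1, 0, 5, 4)

v_7(a) = 2 ≥ 1, so the series converges in ℤ_7 to 1/(1 − a) = 1/(1 − 1617) = -1/1616. Expand this rational in ℤ_7: compute digits iteratively via d_i = x_i mod 7, x_{i+1} = (x_i − d_i)/7. The first 4 digits are (1, 0, 5, 4).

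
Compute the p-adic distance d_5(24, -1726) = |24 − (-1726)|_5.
d_5(24, -1726) = 1/125

Step 1 — x − y = 24 − (-1726) = 1750. Step 2 — v_5(1750) = 3 (factor: 1750 = (5^3 · 14); the sign does not affect v_p). Step 3 — |x − y|_5 = 5^{-3} = 1/125.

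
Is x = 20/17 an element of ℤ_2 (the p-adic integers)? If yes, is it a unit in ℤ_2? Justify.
x ∈ ℤ_2 but not a unit; v_2(x) = 2 > 0

ℤ_2 = {x ∈ ℚ_2 : v_2(x) ≥ 0} and ℤ_2^× = {x ∈ ℤ_2 : v_2(x) = 0}. Here v_2(20/17) = v_2(num) − v_2(den) = 2; compare against these criteria.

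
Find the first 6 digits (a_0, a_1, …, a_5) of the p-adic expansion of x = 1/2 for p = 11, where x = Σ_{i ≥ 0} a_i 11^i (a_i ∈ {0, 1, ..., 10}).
(a_0, …, a_5) = (6, 5, 5, 5, 5, 5)

v_11(1/2) = 0 (numerator and denominator both coprime to 11), so x ∈ ℤ_11^×. Compute digits iteratively via a_i = x_i mod 11, x_{i+1} = (x_i − a_i)/11, with x_0 = x:
  x_0 = 1/2;  a_0 = 6;  x_1 = (x_0 − 6)/11 = -1/2
  x_1 = -1/2;  a_1 = 5;  x_2 = (x_1 − 5)/11 = -1/2
  x_2 = -1/2;  a_2 = 5;  x_3 = (x_2 − 5)/11 = -1/2
  x_3 = -1/2;  a_3 = 5;  x_4 = (x_3 − 5)/11 = -1/2
  x_4 = -1/2;  a_4 = 5;  x_5 = (x_4 − 5)/11 = -1/2
  x_5 = -1/2;  a_5 = 5;  x_6 = (x_5 − 5)/11 = -1/2
Digits: (6, 5, 5, 5, 5, 5).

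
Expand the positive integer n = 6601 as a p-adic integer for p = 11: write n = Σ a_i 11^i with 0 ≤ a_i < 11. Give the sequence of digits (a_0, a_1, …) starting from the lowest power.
(a_0, a_1, …) = (1, 6, 10, 4)

Repeated division by 11 gives the digits low-to-high: 6601 = 1 + 6·11^1 + 10·11^2 + 4·11^3. Digit sequence: (1, 6, 10, 4).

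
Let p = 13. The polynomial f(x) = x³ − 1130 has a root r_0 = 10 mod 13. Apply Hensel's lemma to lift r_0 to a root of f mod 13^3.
r_2 = 1323 (mod 2197)

Hensel: r_{i+1} = r_i − f(r_i)/f′(r_i) mod 13^{i+2}, where f′(x) = 3x². Iterate:
  r_0 = 10 (mod 13)
  r_1 = 140 (mod 169)
  r_2 = 1323 (mod 2197)
Final: r = 1323 with f(r) ≡ 0 mod 13^3.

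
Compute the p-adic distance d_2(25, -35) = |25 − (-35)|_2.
d_2(25, -35) = 1/4

Step 1 — x − y = 25 − (-35) = 60. Step 2 — v_2(60) = 2 (factor: 60 = (2^2 · 15); the sign does not affect v_p). Step 3 — |x − y|_2 = 2^{-2} = 1/4.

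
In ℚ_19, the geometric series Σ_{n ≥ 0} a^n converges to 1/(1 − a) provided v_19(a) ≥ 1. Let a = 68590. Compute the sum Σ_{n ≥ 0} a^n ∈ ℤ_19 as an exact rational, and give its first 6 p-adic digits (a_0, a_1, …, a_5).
Σ a^n = 1/(1 − a) = -1/68589;  first 6 digits = (1, 0, 0, 10, 0, 0)

v_19(a) = 3 ≥ 1, so the series converges in ℤ_19 to 1/(1 − a) = 1/(1 − 68590) = -1/68589. Expand this rational in ℤ_19: compute digits iteratively via d_i = x_i mod 19, x_{i+1} = (x_i − d_i)/19. The first 6 digits are (1, 0, 0, 10, 0, 0).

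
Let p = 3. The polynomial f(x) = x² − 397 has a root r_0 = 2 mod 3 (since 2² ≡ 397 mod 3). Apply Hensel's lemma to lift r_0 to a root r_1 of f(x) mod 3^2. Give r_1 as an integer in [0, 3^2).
r_1 = 8 (mod 9)

Hensel's recurrence: r_{i+1} = r_i − f(r_i)·(f′(r_i))^{-1} mod 3^{i+2}, with f′(x) = 2x. Iterate:
  r_0 = 2 (mod 3)
  r_1 = 8 (mod 9)
Final: r_1 = 8, and one checks f(r_1) ≡ 0 mod 3^2.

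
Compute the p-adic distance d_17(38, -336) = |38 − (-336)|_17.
d_17(38, -336) = 1/17

Step 1 — x − y = 38 − (-336) = 374. Step 2 — v_17(374) = 1 (factor: 374 = (17^1 · 22); the sign does not affect v_p). Step 3 — |x − y|_17 = 17^{-1} = 1/17.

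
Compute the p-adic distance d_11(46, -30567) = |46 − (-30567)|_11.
d_11(46, -30567) = 1/1331

Step 1 — x − y = 46 − (-30567) = 30613. Step 2 — v_11(30613) = 3 (factor: 30613 = (11^3 · 23); the sign does not affect v_p). Step 3 — |x − y|_11 = 11^{-3} = 1/1331.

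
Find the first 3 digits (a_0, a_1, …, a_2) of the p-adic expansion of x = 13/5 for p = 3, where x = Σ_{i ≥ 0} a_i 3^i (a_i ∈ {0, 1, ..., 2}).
(a_0, …, a_2) = (2, 2, 0)

v_3(13/5) = 0 (numerator and denominator both coprime to 3), so x ∈ ℤ_3^×. Compute digits iteratively via a_i = x_i mod 3, x_{i+1} = (x_i − a_i)/3, with x_0 = x:
  x_0 = 13/5;  a_0 = 2;  x_1 = (x_0 − 2)/3 = 1/5
  x_1 = 1/5;  a_1 = 2;  x_2 = (x_1 − 2)/3 = -3/5
  x_2 = -3/5;  a_2 = 0;  x_3 = (x_2 − 0)/3 = -1/5
Digits: (2, 2, 0).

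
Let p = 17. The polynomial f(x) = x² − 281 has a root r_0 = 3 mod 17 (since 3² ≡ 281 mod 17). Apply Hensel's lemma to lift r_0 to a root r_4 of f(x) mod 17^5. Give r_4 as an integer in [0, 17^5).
r_4 = 1330219 (mod 1419857)

Hensel's recurrence: r_{i+1} = r_i − f(r_i)·(f′(r_i))^{-1} mod 17^{i+2}, with f′(x) = 2x. Iterate:
  r_0 = 3 (mod 17)
  r_1 = 241 (mod 289)
  r_2 = 3709 (mod 4913)
  r_3 = 77404 (mod 83521)
  r_4 = 1330219 (mod 1419857)
Final: r_4 = 1330219, and one checks f(r_4) ≡ 0 mod 17^5.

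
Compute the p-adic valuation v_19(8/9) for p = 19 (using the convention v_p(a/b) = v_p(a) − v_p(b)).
v_19(8/9) = 0

Factor powers of 19 from the numerator and denominator of the reduced fraction: 8 = 19^0 · 8 and 9 = 19^0 · 9. Apply v_p(a/b) = v_p(a) − v_p(b): v_19(8/9) = 0 − 0 = 0.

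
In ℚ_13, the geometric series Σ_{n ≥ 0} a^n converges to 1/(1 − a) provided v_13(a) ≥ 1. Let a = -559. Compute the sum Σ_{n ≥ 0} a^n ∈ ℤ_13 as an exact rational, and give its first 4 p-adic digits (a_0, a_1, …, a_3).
Σ a^n = 1/(1 − a) = 1/560;  first 4 digits = (1, 9, 12, 12)

v_13(a) = 1 ≥ 1, so the series converges in ℤ_13 to 1/(1 − a) = 1/(1 − (-559)) = 1/560. Expand this rational in ℤ_13: compute digits iteratively via d_i = x_i mod 13, x_{i+1} = (x_i − d_i)/13. The first 4 digits are (1, 9, 12, 12).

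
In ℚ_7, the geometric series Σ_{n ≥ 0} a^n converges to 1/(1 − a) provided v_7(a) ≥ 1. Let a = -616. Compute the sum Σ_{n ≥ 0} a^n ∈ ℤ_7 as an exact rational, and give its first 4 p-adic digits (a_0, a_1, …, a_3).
Σ a^n = 1/(1 − a) = 1/617;  first 4 digits = (1, 3, 3, 4)

v_7(a) = 1 ≥ 1, so the series converges in ℤ_7 to 1/(1 − a) = 1/(1 − (-616)) = 1/617. Expand this rational in ℤ_7: compute digits iteratively via d_i = x_i mod 7, x_{i+1} = (x_i − d_i)/7. The first 4 digits are (1, 3, 3, 4).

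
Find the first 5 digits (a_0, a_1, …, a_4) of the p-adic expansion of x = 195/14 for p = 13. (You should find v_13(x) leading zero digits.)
(a_0, …, a_4) = (0, 2, 12, 0, 12)

v_13(195/14) = 1, so a_0 = ... = a_0 = 0. Factor out: x = 13^1 · u with u = 15/14 a unit in ℤ_13. Expand u iteratively via a_{v+i} = u_i mod 13, u_{i+1} = (u_i − a_{v+i})/13:
  u_0 = 15/14;  a_1 = 2;  u_1 = (u_0 − 2)/13 = -1/14
  u_1 = -1/14;  a_2 = 12;  u_2 = (u_1 − 12)/13 = -13/14
  u_2 = -13/14;  a_3 = 0;  u_3 = (u_2 − 0)/13 = -1/14
  u_3 = -1/14;  a_4 = 12;  u_4 = (u_3 − 12)/13 = -13/14
Digits: (0, 2, 12, 0, 12).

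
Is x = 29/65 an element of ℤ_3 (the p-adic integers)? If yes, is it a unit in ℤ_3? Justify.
x ∈ ℤ_3^× (unit); v_3(x) = 0

ℤ_3 = {x ∈ ℚ_3 : v_3(x) ≥ 0} and ℤ_3^× = {x ∈ ℤ_3 : v_3(x) = 0}. Here v_3(29/65) = v_3(num) − v_3(den) = 0; compare against these criteria.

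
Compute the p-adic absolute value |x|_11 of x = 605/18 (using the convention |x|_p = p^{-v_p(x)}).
|605/18|_11 = 1/121

Step 1 — compute v_11(x) by factoring powers of 11 out of the numerator and denominator: v_11(605/18) = 2. Step 2 — apply |x|_p = p^{-v_p(x)} = 11^{-2} = 1/121.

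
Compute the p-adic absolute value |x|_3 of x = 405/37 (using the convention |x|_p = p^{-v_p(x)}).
|405/37|_3 = 1/81

Step 1 — compute v_3(x) by factoring powers of 3 out of the numerator and denominator: v_3(405/37) = 4. Step 2 — apply |x|_p = p^{-v_p(x)} = 3^{-4} = 1/81.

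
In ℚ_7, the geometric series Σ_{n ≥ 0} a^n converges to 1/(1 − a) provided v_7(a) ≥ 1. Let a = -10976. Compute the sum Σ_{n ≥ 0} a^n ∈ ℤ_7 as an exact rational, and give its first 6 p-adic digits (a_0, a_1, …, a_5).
Σ a^n = 1/(1 − a) = 1/10977;  first 6 digits = (1, 0, 0, 3, 2, 6)

v_7(a) = 3 ≥ 1, so the series converges in ℤ_7 to 1/(1 − a) = 1/(1 − (-10976)) = 1/10977. Expand this rational in ℤ_7: compute digits iteratively via d_i = x_i mod 7, x_{i+1} = (x_i − d_i)/7. The first 6 digits are (1, 0, 0, 3, 2, 6).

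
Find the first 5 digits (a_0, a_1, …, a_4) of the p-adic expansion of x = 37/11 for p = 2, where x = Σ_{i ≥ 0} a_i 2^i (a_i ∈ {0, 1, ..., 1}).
(a_0, …, a_4) = (1, 1, 1, 1, 0)

v_2(37/11) = 0 (numerator and denominator both coprime to 2), so x ∈ ℤ_2^×. Compute digits iteratively via a_i = x_i mod 2, x_{i+1} = (x_i − a_i)/2, with x_0 = x:
  x_0 = 37/11;  a_0 = 1;  x_1 = (x_0 − 1)/2 = 13/11
  x_1 = 13/11;  a_1 = 1;  x_2 = (x_1 − 1)/2 = 1/11
  x_2 = 1/11;  a_2 = 1;  x_3 = (x_2 − 1)/2 = -5/11
  x_3 = -5/11;  a_3 = 1;  x_4 = (x_3 − 1)/2 = -8/11
  x_4 = -8/11;  a_4 = 0;  x_5 = (x_4 − 0)/2 = -4/11
Digits: (1, 1, 1, 1, 0).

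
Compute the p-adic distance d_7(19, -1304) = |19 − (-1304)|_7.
d_7(19, -1304) = 1/49

Step 1 — x − y = 19 − (-1304) = 1323. Step 2 — v_7(1323) = 2 (factor: 1323 = (7^2 · 27); the sign does not affect v_p). Step 3 — |x − y|_7 = 7^{-2} = 1/49.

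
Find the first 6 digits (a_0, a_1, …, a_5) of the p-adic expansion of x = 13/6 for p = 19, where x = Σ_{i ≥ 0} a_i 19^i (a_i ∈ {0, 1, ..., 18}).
(a_0, …, a_5) = (18, 15, 15, 15, 15, 15)

v_19(13/6) = 0 (numerator and denominator both coprime to 19), so x ∈ ℤ_19^×. Compute digits iteratively via a_i = x_i mod 19, x_{i+1} = (x_i − a_i)/19, with x_0 = x:
  x_0 = 13/6;  a_0 = 18;  x_1 = (x_0 − 18)/19 = -5/6
  x_1 = -5/6;  a_1 = 15;  x_2 = (x_1 − 15)/19 = -5/6
  x_2 = -5/6;  a_2 = 15;  x_3 = (x_2 − 15)/19 = -5/6
  x_3 = -5/6;  a_3 = 15;  x_4 = (x_3 − 15)/19 = -5/6
  x_4 = -5/6;  a_4 = 15;  x_5 = (x_4 − 15)/19 = -5/6
  x_5 = -5/6;  a_5 = 15;  x_6 = (x_5 − 15)/19 = -5/6
Digits: (18, 15, 15, 15, 15, 15).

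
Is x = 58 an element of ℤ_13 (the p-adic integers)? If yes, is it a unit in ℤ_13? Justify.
x ∈ ℤ_13^× (unit); v_13(x) = 0

ℤ_13 = {x ∈ ℚ_13 : v_13(x) ≥ 0} and ℤ_13^× = {x ∈ ℤ_13 : v_13(x) = 0}. Here v_13(58) = v_13(num) − v_13(den) = 0; compare against these criteria.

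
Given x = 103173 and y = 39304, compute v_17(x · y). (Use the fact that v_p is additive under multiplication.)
v_17(4055111592) = 6

v_p(x) = 3 (factor: 103173 = 17^3 · 21); v_p(y) = 3 (factor: 39304 = 17^3 · 8). Additivity: v_p(xy) = v_p(x) + v_p(y) = 3 + 3 = 6. (Direct check: xy = 4055111592 = 17^6 · (168).)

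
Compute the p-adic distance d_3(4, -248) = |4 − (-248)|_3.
d_3(4, -248) = 1/9

Step 1 — x − y = 4 − (-248) = 252. Step 2 — v_3(252) = 2 (factor: 252 = (3^2 · 28); the sign does not affect v_p). Step 3 — |x − y|_3 = 3^{-2} = 1/9.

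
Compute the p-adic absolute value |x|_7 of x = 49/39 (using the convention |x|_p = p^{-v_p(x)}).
|49/39|_7 = 1/49

Step 1 — compute v_7(x) by factoring powers of 7 out of the numerator and denominator: v_7(49/39) = 2. Step 2 — apply |x|_p = p^{-v_p(x)} = 7^{-2} = 1/49.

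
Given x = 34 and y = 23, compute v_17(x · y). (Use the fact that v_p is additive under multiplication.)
v_17(782) = 1

v_p(x) = 1 (factor: 34 = 17^1 · 2); v_p(y) = 0 (factor: 23 = 17^0 · 23). Additivity: v_p(xy) = v_p(x) + v_p(y) = 1 + 0 = 1. (Direct check: xy = 782 = 17^1 · (46).)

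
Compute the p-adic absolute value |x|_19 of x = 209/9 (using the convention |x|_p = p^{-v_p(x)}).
|209/9|_19 = 1/19

Step 1 — compute v_19(x) by factoring powers of 19 out of the numerator and denominator: v_19(209/9) = 1. Step 2 — apply |x|_p = p^{-v_p(x)} = 19^{-1} = 1/19.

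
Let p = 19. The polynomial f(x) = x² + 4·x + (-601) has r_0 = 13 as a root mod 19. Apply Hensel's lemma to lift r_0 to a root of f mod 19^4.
r_3 = 22528 (mod 130321)

Hensel: r_{i+1} = r_i − f(r_i)·(f′(r_i))^{-1} mod 19^{i+2}, f′(x) = 2x + 4. Iterate:
  r_0 = 13 (mod 19)
  r_1 = 146 (mod 361)
  r_2 = 1951 (mod 6859)
  r_3 = 22528 (mod 130321)
Final: r = 22528 satisfies f(r) ≡ 0 mod 19^4.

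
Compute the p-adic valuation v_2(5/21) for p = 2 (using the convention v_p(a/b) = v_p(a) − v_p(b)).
v_2(5/21) = 0

Factor powers of 2 from the numerator and denominator of the reduced fraction: 5 = 2^0 · 5 and 21 = 2^0 · 21. Apply v_p(a/b) = v_p(a) − v_p(b): v_2(5/21) = 0 − 0 = 0.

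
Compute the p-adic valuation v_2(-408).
v_2(-408) = 3

v_2(n) is the largest exponent k such that 2^k divides n. Factor out: -408 = -2^3 · 51. (Sign doesn't affect v_p.) So v_2(-408) = 3.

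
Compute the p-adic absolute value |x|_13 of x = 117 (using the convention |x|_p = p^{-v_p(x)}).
|117|_13 = 1/13

Step 1 — compute v_13(x) by factoring powers of 13 out of the numerator and denominator: v_13(117) = 1. Step 2 — apply |x|_p = p^{-v_p(x)} = 13^{-1} = 1/13.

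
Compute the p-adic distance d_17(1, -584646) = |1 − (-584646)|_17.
d_17(1, -584646) = 1/83521

Step 1 — x − y = 1 − (-584646) = 584647. Step 2 — v_17(584647) = 4 (factor: 584647 = (17^4 · 7); the sign does not affect v_p). Step 3 — |x − y|_17 = 17^{-4} = 1/83521.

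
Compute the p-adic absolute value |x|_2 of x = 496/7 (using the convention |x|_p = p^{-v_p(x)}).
|496/7|_2 = 1/16

Step 1 — compute v_2(x) by factoring powers of 2 out of the numerator and denominator: v_2(496/7) = 4. Step 2 — apply |x|_p = p^{-v_p(x)} = 2^{-4} = 1/16.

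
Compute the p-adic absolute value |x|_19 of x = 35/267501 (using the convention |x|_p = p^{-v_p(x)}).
|35/267501|_19 = 6859

Step 1 — compute v_19(x) by factoring powers of 19 out of the numerator and denominator: v_19(35/267501) = -3. Step 2 — apply |x|_p = p^{-v_p(x)} = 19^{3} = 6859.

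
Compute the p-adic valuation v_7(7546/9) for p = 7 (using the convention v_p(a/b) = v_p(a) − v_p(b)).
v_7(7546/9) = 3

Factor powers of 7 from the numerator and denominator of the reduced fraction: 7546 = 7^3 · 22 and 9 = 7^0 · 9. Apply v_p(a/b) = v_p(a) − v_p(b): v_7(7546/9) = 3 − 0 = 3.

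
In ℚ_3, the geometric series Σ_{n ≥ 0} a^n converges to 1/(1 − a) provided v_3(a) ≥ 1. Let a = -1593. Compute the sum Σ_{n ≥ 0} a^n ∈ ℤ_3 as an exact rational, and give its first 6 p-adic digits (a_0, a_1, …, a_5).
Σ a^n = 1/(1 − a) = 1/1594;  first 6 digits = (1, 0, 0, 1, 1, 2)

v_3(a) = 3 ≥ 1, so the series converges in ℤ_3 to 1/(1 − a) = 1/(1 − (-1593)) = 1/1594. Expand this rational in ℤ_3: compute digits iteratively via d_i = x_i mod 3, x_{i+1} = (x_i − d_i)/3. The first 6 digits are (1, 0, 0, 1, 1, 2).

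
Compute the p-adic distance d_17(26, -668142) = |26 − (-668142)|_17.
d_17(26, -668142) = 1/83521

Step 1 — x − y = 26 − (-668142) = 668168. Step 2 — v_17(668168) = 4 (factor: 668168 = (17^4 · 8); the sign does not affect v_p). Step 3 — |x − y|_17 = 17^{-4} = 1/83521.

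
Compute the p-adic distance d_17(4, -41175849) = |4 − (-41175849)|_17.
d_17(4, -41175849) = 1/1419857

Step 1 — x − y = 4 − (-41175849) = 41175853. Step 2 — v_17(41175853) = 5 (factor: 41175853 = (17^5 · 29); the sign does not affect v_p). Step 3 — |x − y|_17 = 17^{-5} = 1/1419857.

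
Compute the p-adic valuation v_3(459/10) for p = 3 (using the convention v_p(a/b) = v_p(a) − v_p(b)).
v_3(459/10) = 3

Factor powers of 3 from the numerator and denominator of the reduced fraction: 459 = 3^3 · 17 and 10 = 3^0 · 10. Apply v_p(a/b) = v_p(a) − v_p(b): v_3(459/10) = 3 − 0 = 3.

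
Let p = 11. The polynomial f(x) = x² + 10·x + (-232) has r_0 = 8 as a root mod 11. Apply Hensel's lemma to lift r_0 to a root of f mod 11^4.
r_3 = 3781 (mod 14641)

Hensel: r_{i+1} = r_i − f(r_i)·(f′(r_i))^{-1} mod 11^{i+2}, f′(x) = 2x + 10. Iterate:
  r_0 = 8 (mod 11)
  r_1 = 30 (mod 121)
  r_2 = 1119 (mod 1331)
  r_3 = 3781 (mod 14641)
Final: r = 3781 satisfies f(r) ≡ 0 mod 11^4.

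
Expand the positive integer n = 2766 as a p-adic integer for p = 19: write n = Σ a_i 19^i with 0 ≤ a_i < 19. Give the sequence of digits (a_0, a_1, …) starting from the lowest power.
(a_0, a_1, …) = (11, 12, 7)

Repeated division by 19 gives the digits low-to-high: 2766 = 11 + 12·19^1 + 7·19^2. Digit sequence: (11, 12, 7).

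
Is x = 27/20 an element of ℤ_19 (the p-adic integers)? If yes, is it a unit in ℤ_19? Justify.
x ∈ ℤ_19^× (unit); v_19(x) = 0

ℤ_19 = {x ∈ ℚ_19 : v_19(x) ≥ 0} and ℤ_19^× = {x ∈ ℤ_19 : v_19(x) = 0}. Here v_19(27/20) = v_19(num) − v_19(den) = 0; compare against these criteria.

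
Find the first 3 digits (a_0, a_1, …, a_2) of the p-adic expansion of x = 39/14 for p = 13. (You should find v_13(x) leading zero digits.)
(a_0, …, a_2) = (0, 3, 10)

v_13(39/14) = 1, so a_0 = ... = a_0 = 0. Factor out: x = 13^1 · u with u = 3/14 a unit in ℤ_13. Expand u iteratively via a_{v+i} = u_i mod 13, u_{i+1} = (u_i − a_{v+i})/13:
  u_0 = 3/14;  a_1 = 3;  u_1 = (u_0 − 3)/13 = -3/14
  u_1 = -3/14;  a_2 = 10;  u_2 = (u_1 − 10)/13 = -11/14
Digits: (0, 3, 10).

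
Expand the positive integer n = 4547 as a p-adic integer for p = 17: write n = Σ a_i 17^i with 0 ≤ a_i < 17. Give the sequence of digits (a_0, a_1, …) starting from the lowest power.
(a_0, a_1, …) = (8, 12, 15)

Repeated division by 17 gives the digits low-to-high: 4547 = 8 + 12·17^1 + 15·17^2. Digit sequence: (8, 12, 15).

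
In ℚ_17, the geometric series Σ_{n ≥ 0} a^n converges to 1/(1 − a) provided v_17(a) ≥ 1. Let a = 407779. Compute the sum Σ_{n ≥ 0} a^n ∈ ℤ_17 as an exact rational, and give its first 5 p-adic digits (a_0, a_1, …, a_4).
Σ a^n = 1/(1 − a) = -1/407778;  first 5 digits = (1, 0, 0, 15, 4)

v_17(a) = 3 ≥ 1, so the series converges in ℤ_17 to 1/(1 − a) = 1/(1 − 407779) = -1/407778. Expand this rational in ℤ_17: compute digits iteratively via d_i = x_i mod 17, x_{i+1} = (x_i − d_i)/17. The first 5 digits are (1, 0, 0, 15, 4).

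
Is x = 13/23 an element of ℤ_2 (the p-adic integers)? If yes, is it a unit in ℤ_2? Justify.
x ∈ ℤ_2^× (unit); v_2(x) = 0

ℤ_2 = {x ∈ ℚ_2 : v_2(x) ≥ 0} and ℤ_2^× = {x ∈ ℤ_2 : v_2(x) = 0}. Here v_2(13/23) = v_2(num) − v_2(den) = 0; compare against these criteria.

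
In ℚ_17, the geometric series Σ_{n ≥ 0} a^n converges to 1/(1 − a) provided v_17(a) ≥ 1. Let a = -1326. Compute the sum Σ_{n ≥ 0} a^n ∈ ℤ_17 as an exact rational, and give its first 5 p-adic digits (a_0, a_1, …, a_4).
Σ a^n = 1/(1 − a) = 1/1327;  first 5 digits = (1, 7, 10, 3, 7)

v_17(a) = 1 ≥ 1, so the series converges in ℤ_17 to 1/(1 − a) = 1/(1 − (-1326)) = 1/1327. Expand this rational in ℤ_17: compute digits iteratively via d_i = x_i mod 17, x_{i+1} = (x_i − d_i)/17. The first 5 digits are (1, 7, 10, 3, 7).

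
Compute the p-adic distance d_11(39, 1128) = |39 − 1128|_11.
d_11(39, 1128) = 1/121

Step 1 — x − y = 39 − 1128 = -1089. Step 2 — v_11(-1089) = 2 (factor: -1089 = −(11^2 · 9); the sign does not affect v_p). Step 3 — |x − y|_11 = 11^{-2} = 1/121.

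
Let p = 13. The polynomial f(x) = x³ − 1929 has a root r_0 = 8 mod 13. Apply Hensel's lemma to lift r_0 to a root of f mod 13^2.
r_1 = 99 (mod 169)

Hensel: r_{i+1} = r_i − f(r_i)/f′(r_i) mod 13^{i+2}, where f′(x) = 3x². Iterate:
  r_0 = 8 (mod 13)
  r_1 = 99 (mod 169)
Final: r = 99 with f(r) ≡ 0 mod 13^2.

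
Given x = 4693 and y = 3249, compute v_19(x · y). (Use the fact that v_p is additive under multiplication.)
v_19(15247557) = 4

v_p(x) = 2 (factor: 4693 = 19^2 · 13); v_p(y) = 2 (factor: 3249 = 19^2 · 9). Additivity: v_p(xy) = v_p(x) + v_p(y) = 2 + 2 = 4. (Direct check: xy = 15247557 = 19^4 · (117).)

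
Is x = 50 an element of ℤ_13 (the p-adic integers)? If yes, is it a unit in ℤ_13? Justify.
x ∈ ℤ_13^× (unit); v_13(x) = 0

ℤ_13 = {x ∈ ℚ_13 : v_13(x) ≥ 0} and ℤ_13^× = {x ∈ ℤ_13 : v_13(x) = 0}. Here v_13(50) = v_13(num) − v_13(den) = 0; compare against these criteria.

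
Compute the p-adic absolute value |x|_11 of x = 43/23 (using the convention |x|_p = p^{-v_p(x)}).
|43/23|_11 = 1

Step 1 — compute v_11(x) by factoring powers of 11 out of the numerator and denominator: v_11(43/23) = 0. Step 2 — apply |x|_p = p^{-v_p(x)} = 11^{0} = 1.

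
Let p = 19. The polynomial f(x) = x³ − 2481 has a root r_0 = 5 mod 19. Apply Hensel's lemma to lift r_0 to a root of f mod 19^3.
r_2 = 3425 (mod 6859)

Hensel: r_{i+1} = r_i − f(r_i)/f′(r_i) mod 19^{i+2}, where f′(x) = 3x². Iterate:
  r_0 = 5 (mod 19)
  r_1 = 176 (mod 361)
  r_2 = 3425 (mod 6859)
Final: r = 3425 with f(r) ≡ 0 mod 19^3.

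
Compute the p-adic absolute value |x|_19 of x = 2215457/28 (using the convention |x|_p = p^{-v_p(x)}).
|2215457/28|_19 = 1/130321

Step 1 — compute v_19(x) by factoring powers of 19 out of the numerator and denominator: v_19(2215457/28) = 4. Step 2 — apply |x|_p = p^{-v_p(x)} = 19^{-4} = 1/130321.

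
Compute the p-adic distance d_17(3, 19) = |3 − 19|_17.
d_17(3, 19) = 1

Step 1 — x − y = 3 − 19 = -16. Step 2 — v_17(-16) = 0 (factor: -16 = −(17^0 · 16); the sign does not affect v_p). Step 3 — |x − y|_17 = 17^{0} = 1.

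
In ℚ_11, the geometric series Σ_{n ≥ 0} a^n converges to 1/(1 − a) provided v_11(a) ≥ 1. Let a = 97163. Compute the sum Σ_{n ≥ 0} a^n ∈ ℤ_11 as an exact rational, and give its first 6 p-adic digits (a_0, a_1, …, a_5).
Σ a^n = 1/(1 − a) = -1/97162;  first 6 digits = (1, 0, 0, 7, 6, 0)

v_11(a) = 3 ≥ 1, so the series converges in ℤ_11 to 1/(1 − a) = 1/(1 − 97163) = -1/97162. Expand this rational in ℤ_11: compute digits iteratively via d_i = x_i mod 11, x_{i+1} = (x_i − d_i)/11. The first 6 digits are (1, 0, 0, 7, 6, 0).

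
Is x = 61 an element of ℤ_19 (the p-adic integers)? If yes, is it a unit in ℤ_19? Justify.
x ∈ ℤ_19^× (unit); v_19(x) = 0

ℤ_19 = {x ∈ ℚ_19 : v_19(x) ≥ 0} and ℤ_19^× = {x ∈ ℤ_19 : v_19(x) = 0}. Here v_19(61) = v_19(num) − v_19(den) = 0; compare against these criteria.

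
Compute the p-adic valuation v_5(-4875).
v_5(-4875) = 3

v_5(n) is the largest exponent k such that 5^k divides n. Factor out: -4875 = -5^3 · 39. (Sign doesn't affect v_p.) So v_5(-4875) = 3.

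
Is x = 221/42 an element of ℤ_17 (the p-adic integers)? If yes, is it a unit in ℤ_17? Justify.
x ∈ ℤ_17 but not a unit; v_17(x) = 1 > 0

ℤ_17 = {x ∈ ℚ_17 : v_17(x) ≥ 0} and ℤ_17^× = {x ∈ ℤ_17 : v_17(x) = 0}. Here v_17(221/42) = v_17(num) − v_17(den) = 1; compare against these criteria.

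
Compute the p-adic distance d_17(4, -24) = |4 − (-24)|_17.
d_17(4, -24) = 1

Step 1 — x − y = 4 − (-24) = 28. Step 2 — v_17(28) = 0 (factor: 28 = (17^0 · 28); the sign does not affect v_p). Step 3 — |x − y|_17 = 17^{0} = 1.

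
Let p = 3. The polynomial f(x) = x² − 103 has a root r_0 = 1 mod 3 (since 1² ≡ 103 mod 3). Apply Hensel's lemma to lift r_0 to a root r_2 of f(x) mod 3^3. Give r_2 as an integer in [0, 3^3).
r_2 = 7 (mod 27)

Hensel's recurrence: r_{i+1} = r_i − f(r_i)·(f′(r_i))^{-1} mod 3^{i+2}, with f′(x) = 2x. Iterate:
  r_0 = 1 (mod 3)
  r_1 = 7 (mod 9)
  r_2 = 7 (mod 27)
Final: r_2 = 7, and one checks f(r_2) ≡ 0 mod 3^3.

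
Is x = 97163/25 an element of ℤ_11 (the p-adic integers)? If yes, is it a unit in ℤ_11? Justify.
x ∈ ℤ_11 but not a unit; v_11(x) = 3 > 0

ℤ_11 = {x ∈ ℚ_11 : v_11(x) ≥ 0} and ℤ_11^× = {x ∈ ℤ_11 : v_11(x) = 0}. Here v_11(97163/25) = v_11(num) − v_11(den) = 3; compare against these criteria.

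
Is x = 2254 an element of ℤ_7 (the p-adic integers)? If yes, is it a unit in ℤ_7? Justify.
x ∈ ℤ_7 but not a unit; v_7(x) = 2 > 0

ℤ_7 = {x ∈ ℚ_7 : v_7(x) ≥ 0} and ℤ_7^× = {x ∈ ℤ_7 : v_7(x) = 0}. Here v_7(2254) = v_7(num) − v_7(den) = 2; compare against these criteria.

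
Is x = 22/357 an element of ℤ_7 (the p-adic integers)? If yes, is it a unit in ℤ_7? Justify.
x ∉ ℤ_7 (v_7(x) = -1 < 0)

ℤ_7 = {x ∈ ℚ_7 : v_7(x) ≥ 0} and ℤ_7^× = {x ∈ ℤ_7 : v_7(x) = 0}. Here v_7(22/357) = v_7(num) − v_7(den) = -1; compare against these criteria.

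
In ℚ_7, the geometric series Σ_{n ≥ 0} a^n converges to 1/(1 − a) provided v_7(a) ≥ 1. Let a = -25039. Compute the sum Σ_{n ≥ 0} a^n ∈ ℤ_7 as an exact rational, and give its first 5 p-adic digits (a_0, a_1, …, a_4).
Σ a^n = 1/(1 − a) = 1/25040;  first 5 digits = (1, 0, 0, 4, 3)

v_7(a) = 3 ≥ 1, so the series converges in ℤ_7 to 1/(1 − a) = 1/(1 − (-25039)) = 1/25040. Expand this rational in ℤ_7: compute digits iteratively via d_i = x_i mod 7, x_{i+1} = (x_i − d_i)/7. The first 5 digits are (1, 0, 0, 4, 3).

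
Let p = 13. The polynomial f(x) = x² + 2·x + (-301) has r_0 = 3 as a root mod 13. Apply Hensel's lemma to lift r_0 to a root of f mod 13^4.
r_3 = 18502 (mod 28561)

Hensel: r_{i+1} = r_i − f(r_i)·(f′(r_i))^{-1} mod 13^{i+2}, f′(x) = 2x + 2. Iterate:
  r_0 = 3 (mod 13)
  r_1 = 81 (mod 169)
  r_2 = 926 (mod 2197)
  r_3 = 18502 (mod 28561)
Final: r = 18502 satisfies f(r) ≡ 0 mod 13^4.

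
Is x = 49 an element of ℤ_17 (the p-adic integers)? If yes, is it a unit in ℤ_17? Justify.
x ∈ ℤ_17^× (unit); v_17(x) = 0

ℤ_17 = {x ∈ ℚ_17 : v_17(x) ≥ 0} and ℤ_17^× = {x ∈ ℤ_17 : v_17(x) = 0}. Here v_17(49) = v_17(num) − v_17(den) = 0; compare against these criteria.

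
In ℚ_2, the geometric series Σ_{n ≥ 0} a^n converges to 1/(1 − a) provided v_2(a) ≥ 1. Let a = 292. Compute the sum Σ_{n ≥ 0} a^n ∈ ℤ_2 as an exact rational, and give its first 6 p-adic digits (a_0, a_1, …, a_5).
Σ a^n = 1/(1 − a) = -1/291;  first 6 digits = (1, 0, 1, 0, 1, 1)

v_2(a) = 2 ≥ 1, so the series converges in ℤ_2 to 1/(1 − a) = 1/(1 − 292) = -1/291. Expand this rational in ℤ_2: compute digits iteratively via d_i = x_i mod 2, x_{i+1} = (x_i − d_i)/2. The first 6 digits are (1, 0, 1, 0, 1, 1).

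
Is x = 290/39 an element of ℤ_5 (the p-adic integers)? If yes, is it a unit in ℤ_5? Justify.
x ∈ ℤ_5 but not a unit; v_5(x) = 1 > 0

ℤ_5 = {x ∈ ℚ_5 : v_5(x) ≥ 0} and ℤ_5^× = {x ∈ ℤ_5 : v_5(x) = 0}. Here v_5(290/39) = v_5(num) − v_5(den) = 1; compare against these criteria.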